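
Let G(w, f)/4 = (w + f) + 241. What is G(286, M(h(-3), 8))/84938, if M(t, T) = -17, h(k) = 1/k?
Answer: 1020/42469 ≈ 0.024018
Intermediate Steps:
G(w, f) = 964 + 4*f + 4*w (G(w, f) = 4*((w + f) + 241) = 4*((f + w) + 241) = 4*(241 + f + w) = 964 + 4*f + 4*w)
G(286, M(h(-3), 8))/84938 = (964 + 4*(-17) + 4*286)/84938 = (964 - 68 + 1144)*(1/84938) = 2040*(1/84938) = 1020/42469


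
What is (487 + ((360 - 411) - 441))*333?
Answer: -1665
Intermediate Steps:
(487 + ((360 - 411) - 441))*333 = (487 + (-51 - 441))*333 = (487 - 492)*333 = -5*333 = -1665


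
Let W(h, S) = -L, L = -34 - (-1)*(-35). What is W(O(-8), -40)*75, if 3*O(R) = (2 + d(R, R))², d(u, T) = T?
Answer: 5175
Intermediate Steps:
L = -69 (L = -34 - 1*35 = -34 - 35 = -69)
O(R) = (2 + R)²/3
W(h, S) = 69 (W(h, S) = -1*(-69) = 69)
W(O(-8), -40)*75 = 69*75 = 5175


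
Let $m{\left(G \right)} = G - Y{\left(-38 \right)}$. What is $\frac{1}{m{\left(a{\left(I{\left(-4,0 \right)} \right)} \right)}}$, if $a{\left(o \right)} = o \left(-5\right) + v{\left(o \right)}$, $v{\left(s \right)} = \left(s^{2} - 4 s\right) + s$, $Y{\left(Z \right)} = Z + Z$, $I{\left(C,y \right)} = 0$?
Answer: $\frac{1}{76} \approx 0.013158$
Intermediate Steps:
$Y{\left(Z \right)} = 2 Z$
$v{\left(s \right)} = s^{2} - 3 s$
$a{\left(o \right)} = - 5 o + o \left(-3 + o\right)$ ($a{\left(o \right)} = o \left(-5\right) + o \left(-3 + o\right) = - 5 o + o \left(-3 + o\right)$)
$m{\left(G \right)} = 76 + G$ ($m{\left(G \right)} = G - 2 \left(-38\right) = G - -76 = G + 76 = 76 + G$)
$\frac{1}{m{\left(a{\left(I{\left(-4,0 \right)} \right)} \right)}} = \frac{1}{76 + 0 \left(-8 + 0\right)} = \frac{1}{76 + 0 \left(-8\right)} = \frac{1}{76 + 0} = \frac{1}{76}$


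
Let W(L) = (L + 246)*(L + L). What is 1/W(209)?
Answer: 1/190190 ≈ 5.2579e-6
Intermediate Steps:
W(L) = 2*L*(246 + L) (W(L) = (246 + L)*(2*L) = 2*L*(246 + L))
1/W(209) = 1/(2*209*(246 + 209)) = 1/(2*209*455) = 1/190190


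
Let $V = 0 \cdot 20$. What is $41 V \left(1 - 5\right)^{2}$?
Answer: $0$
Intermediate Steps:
$V = 0$
$41 V \left(1 - 5\right)^{2} = 41 \cdot 0 \left(1 - 5\right)^{2} = 0 \left(-4\right)^{2} = 0 \cdot 16 = 0$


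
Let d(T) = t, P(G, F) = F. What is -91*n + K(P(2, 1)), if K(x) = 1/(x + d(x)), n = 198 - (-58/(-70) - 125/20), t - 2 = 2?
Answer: -370223/20 ≈ -18511.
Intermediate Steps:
t = 4 (t = 2 + 2 = 4)
d(T) = 4
n = 28479/140 (n = 198 - (-58*(-1/70) - 125*1/20) = 198 - (29/35 - 25/4) = 198 - 1*(-759/140) = 198 + 759/140 = 28479/140 ≈ 203.42)
K(x) = 1/(4 + x) (K(x) = 1/(x + 4) = 1/(4 + x))
-91*n + K(P(2, 1)) = -91*28479/140 + 1/(4 + 1) = -370227/20 + 1/5 = -370223/20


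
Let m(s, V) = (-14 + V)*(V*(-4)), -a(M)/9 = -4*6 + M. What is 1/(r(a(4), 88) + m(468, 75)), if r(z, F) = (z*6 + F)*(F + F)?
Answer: 1/187268 ≈ 5.3399e-6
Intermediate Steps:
a(M) = 216 - 9*M (a(M) = -9*(-4*6 + M) = -9*(-24 + M) = 216 - 9*M)
r(z, F) = 2*F*(F + 6*z) (r(z, F) = (6*z + F)*(2*F) = (F + 6*z)*(2*F) = 2*F*(F + 6*z))
m(s, V) = -4*V*(-14 + V) (m(s, V) = (-14 + V)*(-4*V) = -4*V*(-14 + V))
1/(r(a(4), 88) + m(468, 75)) = 1/(2*88*(88 + 6*(216 - 9*4)) + 4*75*(14 - 1*75)) = 1/(2*88*(88 + 6*(216 - 36)) + 4*75*(14 - 75)) = 1/(2*88*(88 + 6*180) + 4*75*(-61)) = 1/(2*88*(88 + 1080) - 18300) = 1/(2*88*1168 - 18300) = 1/(205568 - 18300) = 1/187268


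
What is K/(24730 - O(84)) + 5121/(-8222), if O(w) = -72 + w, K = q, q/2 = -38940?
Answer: -383455119/101615698 ≈ -3.7736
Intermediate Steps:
q = -77880 (q = 2*(-38940) = -77880)
K = -77880
K/(24730 - O(84)) + 5121/(-8222) = -77880/(24730 - (-72 + 84)) + 5121/(-8222) = -77880/(24730 - 1*12) + 5121*(-1/8222) = -77880/(24730 - 12) - 5121/8222 = -77880/24718 - 5121/8222 = -77880*1/24718 - 5121/8222 = -38940/12359 - 5121/8222 = -383455119/101615698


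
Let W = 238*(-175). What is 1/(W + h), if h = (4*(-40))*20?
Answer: -1/44850 ≈ -2.2297e-5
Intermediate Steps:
W = -41650
h = -3200 (h = -160*20 = -3200)
1/(W + h) = 1/(-41650 - 3200) = 1/(-44850) = -1/44850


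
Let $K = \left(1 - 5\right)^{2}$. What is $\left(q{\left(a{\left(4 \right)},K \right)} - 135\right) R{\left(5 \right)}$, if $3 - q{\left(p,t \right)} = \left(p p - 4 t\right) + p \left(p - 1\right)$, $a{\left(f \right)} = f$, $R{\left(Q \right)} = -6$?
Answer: $576$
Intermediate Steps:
$K = 16$ ($K = \left(-4\right)^{2} = 16$)
$q{\left(p,t \right)} = 3 - p^{2} + 4 t - p \left(-1 + p\right)$ ($q{\left(p,t \right)} = 3 - \left(\left(p p - 4 t\right) + p \left(p - 1\right)\right) = 3 - \left(\left(p^{2} - 4 t\right) + p \left(-1 + p\right)\right) = 3 - \left(p^{2} - 4 t + p \left(-1 + p\right)\right) = 3 - p^{2} + 4 t - p \left(-1 + p\right)$)
$\left(q{\left(a{\left(4 \right)},K \right)} - 135\right) R{\left(5 \right)} = \left(\left(3 + 4 - 2 \cdot 4^{2} + 4 \cdot 16\right) - 135\right) \left(-6\right) = \left(\left(3 + 4 - 32 + 64\right) - 135\right) \left(-6\right) = \left(39 - 135\right) \left(-6\right) = \left(-96\right) \left(-6\right) = 576$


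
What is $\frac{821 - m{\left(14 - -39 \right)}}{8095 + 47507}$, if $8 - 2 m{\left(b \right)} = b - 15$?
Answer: $\frac{418}{27801} \approx 0.015035$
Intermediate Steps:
$m{\left(b \right)} = \frac{23}{2} - \frac{b}{2}$ ($m{\left(b \right)} = 4 - \frac{b - 15}{2} = 4 - \frac{-15 + b}{2} = 4 - \left(- \frac{15}{2} + \frac{b}{2}\right) = \frac{23}{2} - \frac{b}{2}$)
$\frac{821 - m{\left(14 - -39 \right)}}{8095 + 47507} = \frac{821 - \left(\frac{23}{2} - \frac{14 - -39}{2}\right)}{8095 + 47507} = \frac{821 - \left(\frac{23}{2} - \frac{14 + 39}{2}\right)}{55602} = \left(821 - \left(\frac{23}{2} - \frac{53}{2}\right)\right) \frac{1}{55602} = \left(821 - -15\right) \frac{1}{55602} = \left(821 + 15\right) \frac{1}{55602} = 836 \cdot \frac{1}{55602} = \frac{418}{27801}$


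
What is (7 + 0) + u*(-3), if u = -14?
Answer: 49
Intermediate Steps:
(7 + 0) + u*(-3) = (7 + 0) - 14*(-3) = 7 + 42 = 49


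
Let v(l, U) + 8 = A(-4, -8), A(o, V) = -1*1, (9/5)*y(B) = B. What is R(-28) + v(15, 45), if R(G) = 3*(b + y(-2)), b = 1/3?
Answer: -34/3 ≈ -11.333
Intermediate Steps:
y(B) = 5*B/9
b = ⅓ ≈ 0.33333
A(o, V) = -1
R(G) = -7/3 (R(G) = 3*(⅓ + (5/9)*(-2)) = 3*(⅓ - 10/9) = 3*(-7/9) = -7/3)
v(l, U) = -9 (v(l, U) = -8 - 1 = -9)
R(-28) + v(15, 45) = -7/3 - 9 = -34/3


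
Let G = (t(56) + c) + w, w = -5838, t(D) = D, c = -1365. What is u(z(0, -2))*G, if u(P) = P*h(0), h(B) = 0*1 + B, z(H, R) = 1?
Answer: 0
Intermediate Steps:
h(B) = B (h(B) = 0 + B = B)
G = -7147 (G = (56 - 1365) - 5838 = -1309 - 5838 = -7147)
u(P) = 0 (u(P) = P*0 = 0)
u(z(0, -2))*G = 0*(-7147) = 0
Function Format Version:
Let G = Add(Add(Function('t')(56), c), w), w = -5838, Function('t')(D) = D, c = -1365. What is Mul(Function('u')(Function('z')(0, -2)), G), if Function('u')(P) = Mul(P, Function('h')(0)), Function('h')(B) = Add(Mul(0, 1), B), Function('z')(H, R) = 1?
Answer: 0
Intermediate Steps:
Function('h')(B) = B (Function('h')(B) = Add(0, B) = B)
G = -7147 (G = Add(Add(56, -1365), -5838) = Add(-1309, -5838) = -7147)
Function('u')(P) = 0 (Function('u')(P) = Mul(P, 0) = 0)
Mul(Function('u')(Function('z')(0, -2)), G) = Mul(0, -7147) = 0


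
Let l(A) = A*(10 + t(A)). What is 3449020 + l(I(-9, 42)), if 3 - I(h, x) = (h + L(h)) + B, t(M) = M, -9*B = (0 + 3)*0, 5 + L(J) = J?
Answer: 3449956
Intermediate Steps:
L(J) = -5 + J
B = 0 (B = -(0 + 3)*0/9 = -0/3 = -1/9*0 = 0)
I(h, x) = 8 - 2*h (I(h, x) = 3 - ((h + (-5 + h)) + 0) = 3 - ((-5 + 2*h) + 0) = 3 - (-5 + 2*h) = 3 + (5 - 2*h) = 8 - 2*h)
l(A) = A*(10 + A)
3449020 + l(I(-9, 42)) = 3449020 + (8 - 2*(-9))*(10 + (8 - 2*(-9))) = 3449020 + (8 + 18)*(10 + (8 + 18)) = 3449020 + 26*(10 + 26) = 3449020 + 26*36 = 3449020 + 936 = 3449956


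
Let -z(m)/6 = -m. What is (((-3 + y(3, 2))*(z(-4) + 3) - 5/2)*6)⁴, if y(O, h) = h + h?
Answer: 395254161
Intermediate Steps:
y(O, h) = 2*h
z(m) = 6*m (z(m) = -(-6)*m = 6*m)
(((-3 + y(3, 2))*(z(-4) + 3) - 5/2)*6)⁴ = (((-3 + 2*2)*(6*(-4) + 3) - 5/2)*6)⁴ = (((-3 + 4)*(-24 + 3) - 5*½)*6)⁴ = ((1*(-21) - 5/2)*6)⁴ = ((-21 - 5/2)*6)⁴ = (-47/2*6)⁴ = (-141)⁴ = 395254161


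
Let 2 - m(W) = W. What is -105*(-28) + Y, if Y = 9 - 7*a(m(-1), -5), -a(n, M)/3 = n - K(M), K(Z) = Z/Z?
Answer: 2991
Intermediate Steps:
K(Z) = 1
m(W) = 2 - W
a(n, M) = 3 - 3*n (a(n, M) = -3*(n - 1*1) = -3*(n - 1) = -3*(-1 + n) = 3 - 3*n)
Y = 51 (Y = 9 - 7*(3 - 3*(2 - 1*(-1))) = 9 - 7*(3 - 3*(2 + 1)) = 9 - 7*(3 - 3*3) = 9 - 7*(3 - 9) = 9 - 7*(-6) = 9 + 42 = 51)
-105*(-28) + Y = -105*(-28) + 51 = 2940 + 51 = 2991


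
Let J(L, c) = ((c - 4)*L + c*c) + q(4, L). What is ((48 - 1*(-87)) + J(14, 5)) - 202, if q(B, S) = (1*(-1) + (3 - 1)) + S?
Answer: -13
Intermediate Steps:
q(B, S) = 1 + S (q(B, S) = (-1 + 2) + S = 1 + S)
J(L, c) = 1 + L + c**2 + L*(-4 + c) (J(L, c) = ((c - 4)*L + c*c) + (1 + L) = ((-4 + c)*L + c**2) + (1 + L) = (L*(-4 + c) + c**2) + (1 + L) = (c**2 + L*(-4 + c)) + (1 + L) = 1 + L + c**2 + L*(-4 + c))
((48 - 1*(-87)) + J(14, 5)) - 202 = ((48 - 1*(-87)) + (1 + 5**2 - 3*14 + 14*5)) - 202 = ((48 + 87) + (1 + 25 - 42 + 70)) - 202 = (135 + 54) - 202 = 189 - 202 = -13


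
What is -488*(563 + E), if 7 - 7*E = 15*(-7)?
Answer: -282552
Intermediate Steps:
E = 16 (E = 1 - 15*(-7)/7 = 1 - 1/7*(-105) = 1 + 15 = 16)
-488*(563 + E) = -488*(563 + 16) = -488*579 = -282552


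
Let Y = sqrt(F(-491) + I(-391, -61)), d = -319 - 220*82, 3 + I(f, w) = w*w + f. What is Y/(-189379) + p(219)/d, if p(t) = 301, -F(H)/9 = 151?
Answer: -301/18359 - 4*sqrt(123)/189379 ≈ -0.016629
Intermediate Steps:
I(f, w) = -3 + f + w**2 (I(f, w) = -3 + (w*w + f) = -3 + (w**2 + f) = -3 + (f + w**2) = -3 + f + w**2)
F(H) = -1359 (F(H) = -9*151 = -1359)
d = -18359 (d = -319 - 18040 = -18359)
Y = 4*sqrt(123) (Y = sqrt(-1359 + (-3 - 391 + (-61)**2)) = sqrt(-1359 + (-3 - 391 + 3721)) = sqrt(-1359 + 3327) = sqrt(1968) = 4*sqrt(123) ≈ 44.362)
Y/(-189379) + p(219)/d = (4*sqrt(123))/(-189379) + 301/(-18359) = (4*sqrt(123))*(-1/189379) + 301*(-1/18359) = -4*sqrt(123)/189379 - 301/18359 = -301/18359 - 4*sqrt(123)/189379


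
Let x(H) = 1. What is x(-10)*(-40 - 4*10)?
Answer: -80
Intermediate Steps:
x(-10)*(-40 - 4*10) = 1*(-40 - 4*10) = 1*(-40 - 40) = 1*(-80) = -80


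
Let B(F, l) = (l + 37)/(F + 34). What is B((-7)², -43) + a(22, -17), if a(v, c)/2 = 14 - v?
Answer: -1334/83 ≈ -16.072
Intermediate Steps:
a(v, c) = 28 - 2*v (a(v, c) = 2*(14 - v) = 28 - 2*v)
B(F, l) = (37 + l)/(34 + F)
B((-7)², -43) + a(22, -17) = (37 - 43)/(34 + (-7)²) + (28 - 2*22) = -6/(34 + 49) + (28 - 44) = -6/83 - 16 = -1334/83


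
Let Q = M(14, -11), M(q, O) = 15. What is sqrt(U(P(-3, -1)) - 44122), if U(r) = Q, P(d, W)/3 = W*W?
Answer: I*sqrt(44107) ≈ 210.02*I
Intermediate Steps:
P(d, W) = 3*W**2 (P(d, W) = 3*(W*W) = 3*W**2)
Q = 15
U(r) = 15
sqrt(U(P(-3, -1)) - 44122) = sqrt(15 - 44122) = sqrt(-44107) = I*sqrt(44107)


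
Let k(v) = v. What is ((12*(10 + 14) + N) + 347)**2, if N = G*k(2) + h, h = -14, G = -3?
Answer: 378225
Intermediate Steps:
N = -20 (N = -3*2 - 14 = -6 - 14 = -20)
((12*(10 + 14) + N) + 347)**2 = ((12*(10 + 14) - 20) + 347)**2 = ((12*24 - 20) + 347)**2 = ((288 - 20) + 347)**2 = (268 + 347)**2 = 615**2 = 378225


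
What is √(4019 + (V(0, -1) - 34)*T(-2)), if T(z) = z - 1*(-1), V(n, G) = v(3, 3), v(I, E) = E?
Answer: 45*√2 ≈ 63.640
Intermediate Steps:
V(n, G) = 3
T(z) = 1 + z (T(z) = z + 1 = 1 + z)
√(4019 + (V(0, -1) - 34)*T(-2)) = √(4019 + (3 - 34)*(1 - 2)) = √(4019 - 31*(-1)) = √(4019 + 31) = √4050 = 45*√2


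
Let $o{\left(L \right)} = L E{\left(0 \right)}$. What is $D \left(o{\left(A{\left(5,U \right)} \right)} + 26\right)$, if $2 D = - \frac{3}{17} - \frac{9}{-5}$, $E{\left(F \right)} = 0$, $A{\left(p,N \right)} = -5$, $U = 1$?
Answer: $\frac{1794}{85} \approx 21.106$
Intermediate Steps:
$o{\left(L \right)} = 0$ ($o{\left(L \right)} = L 0 = 0$)
$D = \frac{69}{85}$ ($D = \frac{- \frac{3}{17} - \frac{9}{-5}}{2} = \frac{\left(-3\right) \frac{1}{17} - - \frac{9}{5}}{2} = \frac{- \frac{3}{17} + \frac{9}{5}}{2} = \frac{1}{2} \cdot \frac{138}{85} = \frac{69}{85} \approx 0.81176$)
$D \left(o{\left(A{\left(5,U \right)} \right)} + 26\right) = \frac{69 \left(0 + 26\right)}{85} = \frac{69}{85} \cdot 26 = \frac{1794}{85}$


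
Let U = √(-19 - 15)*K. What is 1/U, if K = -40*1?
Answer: I*√34/1360 ≈ 0.0042875*I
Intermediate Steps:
K = -40
U = -40*I*√34 (U = √(-19 - 15)*(-40) = √(-34)*(-40) = (I*√34)*(-40) = -40*I*√34 ≈ -233.24*I)
1/U = 1/(-40*I*√34) = I*√34/1360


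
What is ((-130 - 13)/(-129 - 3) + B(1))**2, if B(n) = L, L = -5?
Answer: 2209/144 ≈ 15.340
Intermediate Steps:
B(n) = -5
((-130 - 13)/(-129 - 3) + B(1))**2 = ((-130 - 13)/(-129 - 3) - 5)**2 = (-143/(-132) - 5)**2 = (-143*(-1/132) - 5)**2 = (13/12 - 5)**2 = (-47/12)**2 = 2209/144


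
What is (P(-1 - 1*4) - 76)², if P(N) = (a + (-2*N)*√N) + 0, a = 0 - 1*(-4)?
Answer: 4684 - 1440*I*√5 ≈ 4684.0 - 3219.9*I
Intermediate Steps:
a = 4 (a = 0 + 4 = 4)
P(N) = 4 - 2*N^(3/2) (P(N) = (4 + (-2*N)*√N) + 0 = (4 - 2*N^(3/2)) + 0 = 4 - 2*N^(3/2))
(P(-1 - 1*4) - 76)² = ((4 - 2*(-1 - 1*4)^(3/2)) - 76)² = ((4 - 2*(-1 - 4)^(3/2)) - 76)² = ((4 - (-10)*I*√5) - 76)² = ((4 + 10*I*√5) - 76)² = (-72 + 10*I*√5)²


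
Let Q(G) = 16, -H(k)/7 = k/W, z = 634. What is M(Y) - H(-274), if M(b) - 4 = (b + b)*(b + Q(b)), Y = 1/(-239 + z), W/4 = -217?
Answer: 60853429/9673550 ≈ 6.2907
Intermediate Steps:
W = -868 (W = 4*(-217) = -868)
H(k) = k/124 (H(k) = -7*k/(-868) = -7*k*(-1)/868 = -(-1)*k/124 = k/124)
Y = 1/395 (Y = 1/(-239 + 634) = 1/395 ≈ 0.0025316)
M(b) = 4 + 2*b*(16 + b) (M(b) = 4 + (b + b)*(b + 16) = 4 + (2*b)*(16 + b) = 4 + 2*b*(16 + b))
M(Y) - H(-274) = (4 + 2*(1/395)**2 + 32*(1/395)) - (-274)/124 = (4 + 2*(1/156025) + 32/395) - 1*(-137/62) = (4 + 2/156025 + 32/395) + 137/62 = 636742/156025 + 137/62 = 60853429/9673550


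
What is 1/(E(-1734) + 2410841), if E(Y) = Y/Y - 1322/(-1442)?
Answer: 721/1738217743 ≈ 4.1479e-7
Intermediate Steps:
E(Y) = 1382/721 (E(Y) = 1 - 1322*(-1/1442) = 1 + 661/721 = 1382/721)
1/(E(-1734) + 2410841) = 1/(1382/721 + 2410841) = 1/(1738217743/721) = 721/1738217743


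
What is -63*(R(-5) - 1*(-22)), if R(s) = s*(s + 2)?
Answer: -2331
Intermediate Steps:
R(s) = s*(2 + s)
-63*(R(-5) - 1*(-22)) = -63*(-5*(2 - 5) - 1*(-22)) = -63*(-5*(-3) + 22) = -63*(15 + 22) = -63*37 = -2331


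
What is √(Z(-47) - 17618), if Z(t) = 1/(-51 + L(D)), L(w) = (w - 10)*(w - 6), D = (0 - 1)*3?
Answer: I*√76743942/66 ≈ 132.73*I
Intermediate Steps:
D = -3 (D = -1*3 = -3)
L(w) = (-10 + w)*(-6 + w)
Z(t) = 1/66 (Z(t) = 1/(-51 + (60 + (-3)² - 16*(-3))) = 1/(-51 + (60 + 9 + 48)) = 1/(-51 + 117) = 1/66)
√(Z(-47) - 17618) = √(1/66 - 17618) = √(-1162787/66) = I*√76743942/66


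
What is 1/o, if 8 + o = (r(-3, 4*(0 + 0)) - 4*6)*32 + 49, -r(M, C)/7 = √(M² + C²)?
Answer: -1/1399 ≈ -0.00071480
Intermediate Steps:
r(M, C) = -7*√(C² + M²) (r(M, C) = -7*√(M² + C²) = -7*√(C² + M²))
o = -1399 (o = -8 + ((-7*√((4*(0 + 0))² + (-3)²) - 4*6)*32 + 49) = -8 + ((-7*√((4*0)² + 9) - 24)*32 + 49) = -8 + ((-7*√(0² + 9) - 24)*32 + 49) = -8 + ((-7*√(0 + 9) - 24)*32 + 49) = -8 + ((-7*√9 - 24)*32 + 49) = -8 + ((-7*3 - 24)*32 + 49) = -8 + ((-21 - 24)*32 + 49) = -8 + (-45*32 + 49) = -8 + (-1440 + 49) = -8 - 1391 = -1399)
1/o = 1/(-1399) = -1/1399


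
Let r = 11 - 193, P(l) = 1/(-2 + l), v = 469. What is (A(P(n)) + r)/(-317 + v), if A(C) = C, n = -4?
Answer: -1093/912 ≈ -1.1985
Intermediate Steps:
r = -182
(A(P(n)) + r)/(-317 + v) = (1/(-2 - 4) - 182)/(-317 + 469) = (1/(-6) - 182)/152 = (-1/6 - 182)*(1/152) = -1093/6*1/152 = -1093/912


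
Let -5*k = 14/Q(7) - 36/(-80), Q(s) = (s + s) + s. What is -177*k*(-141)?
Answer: -557373/100 ≈ -5573.7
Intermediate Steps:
Q(s) = 3*s (Q(s) = 2*s + s = 3*s)
k = -67/300 (k = -(14/((3*7)) - 36/(-80))/5 = -(14/21 - 36*(-1/80))/5 = -(14*(1/21) + 9/20)/5 = -(⅔ + 9/20)/5 = -⅕*67/60 = -67/300 ≈ -0.22333)
-177*k*(-141) = -177*(-67/300)*(-141) = (3953/100)*(-141) = -557373/100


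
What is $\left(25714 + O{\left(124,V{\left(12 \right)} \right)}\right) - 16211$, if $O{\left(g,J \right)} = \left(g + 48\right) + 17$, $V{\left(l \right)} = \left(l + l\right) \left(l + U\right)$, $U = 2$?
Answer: $9692$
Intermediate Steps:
$V{\left(l \right)} = 2 l \left(2 + l\right)$ ($V{\left(l \right)} = \left(l + l\right) \left(l + 2\right) = 2 l \left(2 + l\right)$)
$O{\left(g,J \right)} = 65 + g$ ($O{\left(g,J \right)} = \left(48 + g\right) + 17 = 65 + g$)
$\left(25714 + O{\left(124,V{\left(12 \right)} \right)}\right) - 16211 = \left(25714 + \left(65 + 124\right)\right) - 16211 = \left(25714 + 189\right) - 16211 = 25903 - 16211 = 9692$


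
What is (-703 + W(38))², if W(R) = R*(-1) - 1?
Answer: 550564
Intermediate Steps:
W(R) = -1 - R (W(R) = -R - 1 = -1 - R)
(-703 + W(38))² = (-703 + (-1 - 1*38))² = (-703 + (-1 - 38))² = (-703 - 39)² = (-742)² = 550564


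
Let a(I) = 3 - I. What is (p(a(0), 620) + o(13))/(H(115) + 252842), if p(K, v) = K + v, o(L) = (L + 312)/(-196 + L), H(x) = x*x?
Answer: 113684/48690261 ≈ 0.0023348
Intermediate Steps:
H(x) = x**2
o(L) = (312 + L)/(-196 + L)
(p(a(0), 620) + o(13))/(H(115) + 252842) = (((3 - 1*0) + 620) + (312 + 13)/(-196 + 13))/(115**2 + 252842) = (((3 + 0) + 620) + 325/(-183))/(13225 + 252842) = ((3 + 620) - 1/183*325)/266067 = (623 - 325/183)*(1/266067) = (113684/183)*(1/266067) = 113684/48690261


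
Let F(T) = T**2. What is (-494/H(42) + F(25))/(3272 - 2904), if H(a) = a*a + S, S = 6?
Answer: 276439/162840 ≈ 1.6976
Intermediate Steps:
H(a) = 6 + a**2 (H(a) = a*a + 6 = a**2 + 6 = 6 + a**2)
(-494/H(42) + F(25))/(3272 - 2904) = (-494/(6 + 42**2) + 25**2)/(3272 - 2904) = (-494/(6 + 1764) + 625)/368 = (-494/1770 + 625)*(1/368) = (-494*1/1770 + 625)*(1/368) = (-247/885 + 625)*(1/368) = (552878/885)*(1/368) = 276439/162840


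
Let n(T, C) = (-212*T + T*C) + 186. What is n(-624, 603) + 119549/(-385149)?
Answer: -93898675451/385149 ≈ -2.4380e+5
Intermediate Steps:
n(T, C) = 186 - 212*T + C*T (n(T, C) = (-212*T + C*T) + 186 = 186 - 212*T + C*T)
n(-624, 603) + 119549/(-385149) = (186 - 212*(-624) + 603*(-624)) + 119549/(-385149) = (186 + 132288 - 376272) + 119549*(-1/385149) = -243798 - 119549/385149 = -93898675451/385149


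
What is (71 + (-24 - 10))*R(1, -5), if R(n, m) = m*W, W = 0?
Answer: 0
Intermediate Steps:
R(n, m) = 0 (R(n, m) = m*0 = 0)
(71 + (-24 - 10))*R(1, -5) = (71 + (-24 - 10))*0 = (71 - 34)*0 = 37*0 = 0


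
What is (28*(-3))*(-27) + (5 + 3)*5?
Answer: 2308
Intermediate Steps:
(28*(-3))*(-27) + (5 + 3)*5 = -84*(-27) + 8*5 = 2268 + 40 = 2308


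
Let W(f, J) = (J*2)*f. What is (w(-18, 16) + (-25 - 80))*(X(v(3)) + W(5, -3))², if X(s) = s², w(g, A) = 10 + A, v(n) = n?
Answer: -34839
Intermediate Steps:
W(f, J) = 2*J*f (W(f, J) = (2*J)*f = 2*J*f)
(w(-18, 16) + (-25 - 80))*(X(v(3)) + W(5, -3))² = ((10 + 16) + (-25 - 80))*(3² + 2*(-3)*5)² = (26 - 105)*(9 - 30)² = -79*(-21)² = -79*441 = -34839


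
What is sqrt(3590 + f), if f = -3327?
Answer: sqrt(263) ≈ 16.217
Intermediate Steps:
sqrt(3590 + f) = sqrt(3590 - 3327) = sqrt(263)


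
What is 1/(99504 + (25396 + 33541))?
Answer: 1/158441 ≈ 6.3115e-6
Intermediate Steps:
1/(99504 + (25396 + 33541)) = 1/(99504 + 58937) = 1/158441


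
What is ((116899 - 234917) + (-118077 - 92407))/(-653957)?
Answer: 328502/653957 ≈ 0.50233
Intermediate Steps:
((116899 - 234917) + (-118077 - 92407))/(-653957) = (-118018 - 210484)*(-1/653957) = -328502*(-1/653957) = 328502/653957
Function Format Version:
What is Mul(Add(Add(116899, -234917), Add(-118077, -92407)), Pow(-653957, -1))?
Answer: Rational(328502, 653957) ≈ 0.50233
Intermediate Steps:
Mul(Add(Add(116899, -234917), Add(-118077, -92407)), Pow(-653957, -1)) = Mul(Add(-118018, -210484), Rational(-1, 653957)) = Mul(-328502, Rational(-1, 653957)) = Rational(328502, 653957)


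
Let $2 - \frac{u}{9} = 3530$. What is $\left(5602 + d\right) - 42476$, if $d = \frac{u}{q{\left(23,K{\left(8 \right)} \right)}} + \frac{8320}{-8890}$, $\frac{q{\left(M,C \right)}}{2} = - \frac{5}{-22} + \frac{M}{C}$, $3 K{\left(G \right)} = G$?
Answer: $- \frac{26779047454}{692531} \approx -38668.0$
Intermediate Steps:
$u = -31752$ ($u = 18 - 31770 = -31752$)
$K{\left(G \right)} = \frac{G}{3}$
$q{\left(M,C \right)} = \frac{5}{11} + \frac{2 M}{C}$ ($q{\left(M,C \right)} = 2 \left(- \frac{5}{-22} + \frac{M}{C}\right) = 2 \left(\left(-5\right) \left(- \frac{1}{22}\right) + \frac{M}{C}\right) = 2 \left(\frac{5}{22} + \frac{M}{C}\right) = \frac{5}{11} + \frac{2 M}{C}$)
$d = - \frac{1242659360}{692531}$ ($d = - \frac{31752}{\frac{5}{11} + 2 \cdot 23 \frac{1}{\frac{1}{3} \cdot 8}} + \frac{8320}{-8890} = - \frac{31752}{\frac{5}{11} + 2 \cdot 23 \frac{1}{\frac{8}{3}}} + 8320 \left(- \frac{1}{8890}\right) = - \frac{31752}{\frac{5}{11} + 2 \cdot 23 \cdot \frac{3}{8}} - \frac{832}{889} = - \frac{31752}{\frac{5}{11} + \frac{69}{4}} - \frac{832}{889} = - \frac{31752}{\frac{779}{44}} - \frac{832}{889} = \left(-31752\right) \frac{44}{779} - \frac{832}{889} = - \frac{1397088}{779} - \frac{832}{889} = - \frac{1242659360}{692531} \approx -1794.4$)
$\left(5602 + d\right) - 42476 = \left(5602 - \frac{1242659360}{692531}\right) - 42476 = \frac{2636899302}{692531} - 42476 = - \frac{26779047454}{692531}$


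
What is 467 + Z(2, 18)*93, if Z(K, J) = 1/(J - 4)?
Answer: 6631/14 ≈ 473.64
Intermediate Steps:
Z(K, J) = 1/(-4 + J)
467 + Z(2, 18)*93 = 467 + 93/(-4 + 18) = 467 + 93/14 = 6631/14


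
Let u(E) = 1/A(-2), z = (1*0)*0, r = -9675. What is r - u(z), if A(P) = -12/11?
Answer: -116089/12 ≈ -9674.1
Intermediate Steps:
A(P) = -12/11 (A(P) = -12*1/11 = -12/11)
z = 0 (z = 0*0 = 0)
u(E) = -11/12 (u(E) = 1/(-12/11) = -11/12)
r - u(z) = -9675 - 1*(-11/12) = -9675 + 11/12 = -116089/12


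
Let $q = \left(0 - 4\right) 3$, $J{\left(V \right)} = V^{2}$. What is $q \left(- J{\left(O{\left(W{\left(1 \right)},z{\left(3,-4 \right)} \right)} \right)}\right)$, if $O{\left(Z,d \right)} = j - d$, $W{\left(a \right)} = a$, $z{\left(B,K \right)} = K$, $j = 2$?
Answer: $432$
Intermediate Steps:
$O{\left(Z,d \right)} = 2 - d$
$q = -12$ ($q = \left(-4\right) 3 = -12$)
$q \left(- J{\left(O{\left(W{\left(1 \right)},z{\left(3,-4 \right)} \right)} \right)}\right) = - 12 \left(- \left(2 - -4\right)^{2}\right) = - 12 \left(- \left(2 + 4\right)^{2}\right) = - 12 \left(- 6^{2}\right) = - 12 \left(\left(-1\right) 36\right) = \left(-12\right) \left(-36\right) = 432$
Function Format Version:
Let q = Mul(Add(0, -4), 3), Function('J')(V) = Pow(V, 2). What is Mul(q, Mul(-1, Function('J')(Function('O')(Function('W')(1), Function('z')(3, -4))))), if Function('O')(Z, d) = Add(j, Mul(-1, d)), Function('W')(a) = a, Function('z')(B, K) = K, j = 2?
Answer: 432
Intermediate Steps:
Function('O')(Z, d) = Add(2, Mul(-1, d))
q = -12 (q = Mul(-4, 3) = -12)
Mul(q, Mul(-1, Function('J')(Function('O')(Function('W')(1), Function('z')(3, -4))))) = Mul(-12, Mul(-1, Pow(Add(2, Mul(-1, -4)), 2))) = Mul(-12, Mul(-1, Pow(Add(2, 4), 2))) = Mul(-12, Mul(-1, Pow(6, 2))) = Mul(-12, Mul(-1, 36)) = Mul(-12, -36) = 432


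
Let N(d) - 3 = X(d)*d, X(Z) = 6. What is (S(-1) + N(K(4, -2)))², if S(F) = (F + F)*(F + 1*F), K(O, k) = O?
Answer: 961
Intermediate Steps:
N(d) = 3 + 6*d
S(F) = 4*F² (S(F) = (2*F)*(F + F) = (2*F)*(2*F) = 4*F²)
(S(-1) + N(K(4, -2)))² = (4*(-1)² + (3 + 6*4))² = (4*1 + (3 + 24))² = (4 + 27)² = 31² = 961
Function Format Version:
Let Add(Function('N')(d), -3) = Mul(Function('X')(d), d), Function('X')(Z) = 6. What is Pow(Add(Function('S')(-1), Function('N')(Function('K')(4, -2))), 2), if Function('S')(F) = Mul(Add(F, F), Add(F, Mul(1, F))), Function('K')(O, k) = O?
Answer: 961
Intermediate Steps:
Function('N')(d) = Add(3, Mul(6, d))
Function('S')(F) = Mul(4, Pow(F, 2)) (Function('S')(F) = Mul(Mul(2, F), Add(F, F)) = Mul(Mul(2, F), Mul(2, F)) = Mul(4, Pow(F, 2)))
Pow(Add(Function('S')(-1), Function('N')(Function('K')(4, -2))), 2) = Pow(Add(Mul(4, Pow(-1, 2)), Add(3, Mul(6, 4))), 2) = Pow(Add(Mul(4, 1), Add(3, 24)), 2) = Pow(Add(4, 27), 2) = Pow(31, 2) = 961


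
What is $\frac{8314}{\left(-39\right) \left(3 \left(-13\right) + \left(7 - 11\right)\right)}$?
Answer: $\frac{8314}{1677} \approx 4.9577$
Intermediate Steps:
$\frac{8314}{\left(-39\right) \left(3 \left(-13\right) + \left(7 - 11\right)\right)} = \frac{8314}{\left(-39\right) \left(-39 - 4\right)} = \frac{8314}{\left(-39\right) \left(-43\right)} = \frac{8314}{1677}$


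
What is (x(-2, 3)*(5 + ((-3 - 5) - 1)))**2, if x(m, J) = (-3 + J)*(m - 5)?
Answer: 0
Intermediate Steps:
x(m, J) = (-5 + m)*(-3 + J) (x(m, J) = (-3 + J)*(-5 + m) = (-5 + m)*(-3 + J))
(x(-2, 3)*(5 + ((-3 - 5) - 1)))**2 = ((15 - 5*3 - 3*(-2) + 3*(-2))*(5 + ((-3 - 5) - 1)))**2 = ((15 - 15 + 6 - 6)*(5 + (-8 - 1)))**2 = (0*(5 - 9))**2 = (0*(-4))**2 = 0**2 = 0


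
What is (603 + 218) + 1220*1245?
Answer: 1519721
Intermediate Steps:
(603 + 218) + 1220*1245 = 821 + 1518900 = 1519721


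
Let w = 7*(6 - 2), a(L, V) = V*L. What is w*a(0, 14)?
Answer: 0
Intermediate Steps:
a(L, V) = L*V
w = 28 (w = 7*4 = 28)
w*a(0, 14) = 28*(0*14) = 28*0 = 0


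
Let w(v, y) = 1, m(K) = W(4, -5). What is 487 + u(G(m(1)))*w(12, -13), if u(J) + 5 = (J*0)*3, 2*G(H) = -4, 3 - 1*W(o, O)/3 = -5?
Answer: 482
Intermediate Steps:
W(o, O) = 24 (W(o, O) = 9 - 3*(-5) = 9 + 15 = 24)
m(K) = 24
G(H) = -2 (G(H) = (1/2)*(-4) = -2)
u(J) = -5 (u(J) = -5 + (J*0)*3 = -5 + 0*3 = -5 + 0 = -5)
487 + u(G(m(1)))*w(12, -13) = 487 - 5*1 = 487 - 5 = 482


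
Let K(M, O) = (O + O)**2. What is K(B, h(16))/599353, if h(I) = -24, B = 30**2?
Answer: 2304/599353 ≈ 0.0038441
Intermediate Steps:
B = 900
K(M, O) = 4*O**2 (K(M, O) = (2*O)**2 = 4*O**2)
K(B, h(16))/599353 = (4*(-24)**2)/599353 = (4*576)*(1/599353) = 2304*(1/599353) = 2304/599353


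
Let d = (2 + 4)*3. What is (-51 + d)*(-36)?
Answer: 1188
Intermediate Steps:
d = 18 (d = 6*3 = 18)
(-51 + d)*(-36) = (-51 + 18)*(-36) = -33*(-36) = 1188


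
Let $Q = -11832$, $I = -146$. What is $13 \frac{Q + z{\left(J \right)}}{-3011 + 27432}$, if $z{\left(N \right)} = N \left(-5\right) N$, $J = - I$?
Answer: $- \frac{1539356}{24421} \approx -63.034$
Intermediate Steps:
$J = 146$ ($J = \left(-1\right) \left(-146\right) = 146$)
$z{\left(N \right)} = - 5 N^{2}$ ($z{\left(N \right)} = - 5 N N = - 5 N^{2}$)
$13 \frac{Q + z{\left(J \right)}}{-3011 + 27432} = 13 \frac{-11832 - 5 \cdot 146^{2}}{-3011 + 27432} = 13 \frac{-11832 - 106580}{24421} = 13 \left(-11832 - 106580\right) \frac{1}{24421} = 13 \left(\left(-118412\right) \frac{1}{24421}\right) = 13 \left(- \frac{118412}{24421}\right) = - \frac{1539356}{24421}$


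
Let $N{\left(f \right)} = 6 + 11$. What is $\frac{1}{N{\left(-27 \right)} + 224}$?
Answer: $\frac{1}{241} \approx 0.0041494$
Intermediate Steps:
$N{\left(f \right)} = 17$
$\frac{1}{N{\left(-27 \right)} + 224} = \frac{1}{17 + 224} = \frac{1}{241}$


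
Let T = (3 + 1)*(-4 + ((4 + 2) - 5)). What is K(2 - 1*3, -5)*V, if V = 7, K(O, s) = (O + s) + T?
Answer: -126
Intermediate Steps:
T = -12 (T = 4*(-4 + (6 - 5)) = 4*(-4 + 1) = 4*(-3) = -12)
K(O, s) = -12 + O + s (K(O, s) = (O + s) - 12 = -12 + O + s)
K(2 - 1*3, -5)*V = (-12 + (2 - 1*3) - 5)*7 = (-12 + (2 - 3) - 5)*7 = (-12 - 1 - 5)*7 = -18*7 = -126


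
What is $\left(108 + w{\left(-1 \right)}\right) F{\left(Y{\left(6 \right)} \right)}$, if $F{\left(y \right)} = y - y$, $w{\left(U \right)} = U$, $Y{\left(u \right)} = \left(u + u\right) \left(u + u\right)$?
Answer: $0$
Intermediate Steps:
$Y{\left(u \right)} = 4 u^{2}$ ($Y{\left(u \right)} = 2 u 2 u = 4 u^{2}$)
$F{\left(y \right)} = 0$
$\left(108 + w{\left(-1 \right)}\right) F{\left(Y{\left(6 \right)} \right)} = \left(108 - 1\right) 0 = 107 \cdot 0 = 0$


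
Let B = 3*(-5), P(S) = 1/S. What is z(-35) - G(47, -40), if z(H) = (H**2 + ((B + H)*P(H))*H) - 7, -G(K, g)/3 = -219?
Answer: 511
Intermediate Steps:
G(K, g) = 657 (G(K, g) = -3*(-219) = 657)
P(S) = 1/S
B = -15
z(H) = -22 + H + H**2 (z(H) = (H**2 + ((-15 + H)/H)*H) - 7 = (H**2 + (-15 + H)) - 7 = (-15 + H + H**2) - 7 = -22 + H + H**2)
z(-35) - G(47, -40) = (-22 - 35 + (-35)**2) - 1*657 = (-22 - 35 + 1225) - 657 = 1168 - 657 = 511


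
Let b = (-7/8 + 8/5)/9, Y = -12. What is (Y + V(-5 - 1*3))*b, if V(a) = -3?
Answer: -29/24 ≈ -1.2083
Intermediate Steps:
b = 29/360 (b = (-7*1/8 + 8*(1/5))*(1/9) = (-7/8 + 8/5)*(1/9) = (29/40)*(1/9) = 29/360 ≈ 0.080556)
(Y + V(-5 - 1*3))*b = (-12 - 3)*(29/360) = -15*29/360 = -29/24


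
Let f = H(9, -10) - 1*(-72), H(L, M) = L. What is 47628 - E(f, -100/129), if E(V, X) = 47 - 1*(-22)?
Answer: 47559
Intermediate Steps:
f = 81 (f = 9 - 1*(-72) = 9 + 72 = 81)
E(V, X) = 69 (E(V, X) = 47 + 22 = 69)
47628 - E(f, -100/129) = 47628 - 1*69 = 47628 - 69 = 47559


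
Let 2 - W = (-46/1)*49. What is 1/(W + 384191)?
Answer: 1/386447 ≈ 2.5877e-6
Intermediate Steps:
W = 2256 (W = 2 - -46/1*49 = 2 - 1*(-46)*49 = 2 - (-46)*49 = 2 - 1*(-2254) = 2 + 2254 = 2256)
1/(W + 384191) = 1/(2256 + 384191) = 1/386447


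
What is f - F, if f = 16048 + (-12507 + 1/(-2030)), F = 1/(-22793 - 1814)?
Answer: 176880753033/49952210 ≈ 3541.0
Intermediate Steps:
F = -1/24607 (F = 1/(-24607) = -1/24607 ≈ -4.0639e-5)
f = 7188229/2030 (f = 16048 + (-12507 - 1/2030) = 16048 - 25389211/2030 = 7188229/2030 ≈ 3541.0)
f - F = 7188229/2030 - 1*(-1/24607) = 7188229/2030 + 1/24607 = 176880753033/49952210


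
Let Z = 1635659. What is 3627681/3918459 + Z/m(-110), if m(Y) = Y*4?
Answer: -2135888849947/574707320 ≈ -3716.5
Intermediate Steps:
m(Y) = 4*Y
3627681/3918459 + Z/m(-110) = 3627681/3918459 + 1635659/((4*(-110))) = 3627681*(1/3918459) + 1635659/(-440) = 1209227/1306153 + 1635659*(-1/440) = 1209227/1306153 - 1635659/440 = -2135888849947/574707320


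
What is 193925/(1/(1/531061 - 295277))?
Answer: -30409398428406800/531061 ≈ -5.7262e+10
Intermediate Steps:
193925/(1/(1/531061 - 295277)) = 193925/(1/(-156810098896/531061)) = 193925/(-531061/156810098896) = 193925*(-156810098896/531061) = -30409398428406800/531061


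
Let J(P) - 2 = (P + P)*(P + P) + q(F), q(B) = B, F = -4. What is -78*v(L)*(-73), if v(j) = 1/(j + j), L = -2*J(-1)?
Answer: -2847/4 ≈ -711.75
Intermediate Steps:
J(P) = -2 + 4*P² (J(P) = 2 + ((P + P)*(P + P) - 4) = 2 + ((2*P)*(2*P) - 4) = 2 + (4*P² - 4) = 2 + (-4 + 4*P²) = -2 + 4*P²)
L = -4 (L = -2*(-2 + 4*(-1)²) = -2*(-2 + 4*1) = -2*(-2 + 4) = -2*2 = -4)
v(j) = 1/(2*j)
-78*v(L)*(-73) = -39/(-4)*(-73) = -39*(-1)/4*(-73) = -78*(-⅛)*(-73) = (39/4)*(-73) = -2847/4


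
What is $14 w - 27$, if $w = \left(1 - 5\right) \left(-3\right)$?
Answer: $141$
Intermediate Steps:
$w = 12$ ($w = \left(-4\right) \left(-3\right) = 12$)
$14 w - 27 = 14 \cdot 12 - 27 = 168 - 27 = 141$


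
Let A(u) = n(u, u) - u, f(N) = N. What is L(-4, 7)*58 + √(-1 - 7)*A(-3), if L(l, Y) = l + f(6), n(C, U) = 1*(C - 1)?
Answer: 116 - 2*I*√2 ≈ 116.0 - 2.8284*I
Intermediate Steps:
n(C, U) = -1 + C (n(C, U) = 1*(-1 + C) = -1 + C)
A(u) = -1 (A(u) = (-1 + u) - u = -1)
L(l, Y) = 6 + l (L(l, Y) = l + 6 = 6 + l)
L(-4, 7)*58 + √(-1 - 7)*A(-3) = (6 - 4)*58 + √(-1 - 7)*(-1) = 2*58 + √(-8)*(-1) = 116 + (2*I*√2)*(-1) = 116 - 2*I*√2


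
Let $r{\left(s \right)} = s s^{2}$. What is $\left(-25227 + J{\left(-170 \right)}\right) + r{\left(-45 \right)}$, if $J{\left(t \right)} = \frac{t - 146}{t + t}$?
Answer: $- \frac{9889841}{85} \approx -1.1635 \cdot 10^{5}$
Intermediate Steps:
$J{\left(t \right)} = \frac{-146 + t}{2 t}$
$r{\left(s \right)} = s^{3}$
$\left(-25227 + J{\left(-170 \right)}\right) + r{\left(-45 \right)} = \left(-25227 + \frac{-146 - 170}{2 \left(-170\right)}\right) + \left(-45\right)^{3} = \left(-25227 + \frac{1}{2} \left(- \frac{1}{170}\right) \left(-316\right)\right) - 91125 = \left(-25227 + \frac{79}{85}\right) - 91125 = - \frac{2144216}{85} - 91125 = - \frac{9889841}{85}$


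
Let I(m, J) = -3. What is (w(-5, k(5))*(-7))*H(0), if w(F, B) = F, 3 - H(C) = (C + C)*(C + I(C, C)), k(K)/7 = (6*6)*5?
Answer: 105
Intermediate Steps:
k(K) = 1260 (k(K) = 7*((6*6)*5) = 7*(36*5) = 7*180 = 1260)
H(C) = 3 - 2*C*(-3 + C) (H(C) = 3 - (C + C)*(C - 3) = 3 - 2*C*(-3 + C))
(w(-5, k(5))*(-7))*H(0) = (-5*(-7))*(3 - 2*0² + 6*0) = 35*(3 - 2*0 + 0) = 35*(3 + 0 + 0) = 35*3 = 105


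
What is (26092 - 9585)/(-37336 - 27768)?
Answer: -16507/65104 ≈ -0.25355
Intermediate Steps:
(26092 - 9585)/(-37336 - 27768) = 16507/(-65104) = 16507*(-1/65104) = -16507/65104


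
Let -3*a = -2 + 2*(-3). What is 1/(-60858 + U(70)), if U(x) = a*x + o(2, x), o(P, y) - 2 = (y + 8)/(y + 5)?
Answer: -75/4550122 ≈ -1.6483e-5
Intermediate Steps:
o(P, y) = 2 + (8 + y)/(5 + y) (o(P, y) = 2 + (y + 8)/(y + 5) = 2 + (8 + y)/(5 + y))
a = 8/3 (a = -(-2 + 2*(-3))/3 = -(-2 - 6)/3 = -1/3*(-8) = 8/3 ≈ 2.6667)
U(x) = 8*x/3 + 3*(6 + x)/(5 + x)
1/(-60858 + U(70)) = 1/(-60858 + (54 + 8*70**2 + 49*70)/(3*(5 + 70))) = 1/(-60858 + (1/3)*(54 + 8*4900 + 3430)/75) = 1/(-60858 + (1/3)*(1/75)*(54 + 39200 + 3430)) = 1/(-60858 + (1/3)*(1/75)*42684) = 1/(-60858 + 14228/75) = 1/(-4550122/75) = -75/4550122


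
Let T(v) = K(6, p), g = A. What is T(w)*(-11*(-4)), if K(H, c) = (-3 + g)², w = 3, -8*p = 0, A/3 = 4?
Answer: 3564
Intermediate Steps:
A = 12 (A = 3*4 = 12)
g = 12
p = 0 (p = -⅛*0 = 0)
K(H, c) = 81 (K(H, c) = (-3 + 12)² = 9² = 81)
T(v) = 81
T(w)*(-11*(-4)) = 81*(-11*(-4)) = 81*44 = 3564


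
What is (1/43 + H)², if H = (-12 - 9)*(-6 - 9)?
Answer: 183494116/1849 ≈ 99240.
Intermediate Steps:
H = 315 (H = -21*(-15) = 315)
(1/43 + H)² = (1/43 + 315)² = (13546/43)² = 183494116/1849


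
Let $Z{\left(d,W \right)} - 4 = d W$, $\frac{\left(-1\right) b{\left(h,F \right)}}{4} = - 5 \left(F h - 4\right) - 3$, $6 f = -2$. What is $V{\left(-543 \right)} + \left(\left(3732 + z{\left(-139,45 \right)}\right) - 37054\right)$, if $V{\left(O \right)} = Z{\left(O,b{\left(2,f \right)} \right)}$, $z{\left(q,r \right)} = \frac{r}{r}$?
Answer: $10847$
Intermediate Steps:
$f = - \frac{1}{3}$ ($f = \frac{1}{6} \left(-2\right) = - \frac{1}{3} \approx -0.33333$)
$z{\left(q,r \right)} = 1$
$b{\left(h,F \right)} = -68 + 20 F h$ ($b{\left(h,F \right)} = - 4 \left(- 5 \left(F h - 4\right) - 3\right) = - 4 \left(- 5 \left(-4 + F h\right) - 3\right) = - 4 \left(\left(20 - 5 F h\right) - 3\right) = - 4 \left(17 - 5 F h\right) = -68 + 20 F h$)
$Z{\left(d,W \right)} = 4 + W d$ ($Z{\left(d,W \right)} = 4 + d W = 4 + W d$)
$V{\left(O \right)} = 4 - \frac{244 O}{3}$ ($V{\left(O \right)} = 4 + \left(-68 + 20 \left(- \frac{1}{3}\right) 2\right) O = 4 + \left(-68 - \frac{40}{3}\right) O = 4 - \frac{244 O}{3}$)
$V{\left(-543 \right)} + \left(\left(3732 + z{\left(-139,45 \right)}\right) - 37054\right) = \left(4 - -44164\right) + \left(\left(3732 + 1\right) - 37054\right) = \left(4 + 44164\right) + \left(3733 - 37054\right) = 44168 - 33321 = 10847$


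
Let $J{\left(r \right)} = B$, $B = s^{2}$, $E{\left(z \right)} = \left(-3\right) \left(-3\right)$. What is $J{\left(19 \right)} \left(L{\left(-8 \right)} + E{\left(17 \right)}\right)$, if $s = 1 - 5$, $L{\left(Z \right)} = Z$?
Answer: $16$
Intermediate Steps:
$s = -4$
$E{\left(z \right)} = 9$
$B = 16$ ($B = \left(-4\right)^{2} = 16$)
$J{\left(r \right)} = 16$
$J{\left(19 \right)} \left(L{\left(-8 \right)} + E{\left(17 \right)}\right) = 16 \left(-8 + 9\right) = 16 \cdot 1 = 16$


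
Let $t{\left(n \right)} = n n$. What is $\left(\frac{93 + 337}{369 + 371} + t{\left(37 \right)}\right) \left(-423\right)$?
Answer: $- \frac{42870627}{74} \approx -5.7933 \cdot 10^{5}$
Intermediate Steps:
$t{\left(n \right)} = n^{2}$
$\left(\frac{93 + 337}{369 + 371} + t{\left(37 \right)}\right) \left(-423\right) = \left(\frac{93 + 337}{369 + 371} + 37^{2}\right) \left(-423\right) = \left(\frac{430}{740} + 1369\right) \left(-423\right) = \left(430 \cdot \frac{1}{740} + 1369\right) \left(-423\right) = \left(\frac{43}{74} + 1369\right) \left(-423\right) = \frac{101349}{74} \left(-423\right) = - \frac{42870627}{74}$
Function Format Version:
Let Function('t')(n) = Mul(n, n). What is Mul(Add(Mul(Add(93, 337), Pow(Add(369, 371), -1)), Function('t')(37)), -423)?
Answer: Rational(-42870627, 74) ≈ -5.7933e+5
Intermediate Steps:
Function('t')(n) = Pow(n, 2)
Mul(Add(Mul(Add(93, 337), Pow(Add(369, 371), -1)), Function('t')(37)), -423) = Mul(Add(Mul(Add(93, 337), Pow(Add(369, 371), -1)), Pow(37, 2)), -423) = Mul(Add(Mul(430, Pow(740, -1)), 1369), -423) = Mul(Add(Mul(430, Rational(1, 740)), 1369), -423) = Mul(Add(Rational(43, 74), 1369), -423) = Mul(Rational(101349, 74), -423) = Rational(-42870627, 74)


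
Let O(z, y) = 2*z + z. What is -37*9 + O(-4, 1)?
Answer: -345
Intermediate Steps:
O(z, y) = 3*z
-37*9 + O(-4, 1) = -37*9 + 3*(-4) = -333 - 12 = -345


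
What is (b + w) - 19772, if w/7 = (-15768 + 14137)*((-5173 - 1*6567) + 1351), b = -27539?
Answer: 118563902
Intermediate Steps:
w = 118611213 (w = 7*((-15768 + 14137)*((-5173 - 1*6567) + 1351)) = 7*(-1631*((-5173 - 6567) + 1351)) = 7*(-1631*(-11740 + 1351)) = 7*(-1631*(-10389)) = 7*16944459 = 118611213)
(b + w) - 19772 = (-27539 + 118611213) - 19772 = 118583674 - 19772 = 118563902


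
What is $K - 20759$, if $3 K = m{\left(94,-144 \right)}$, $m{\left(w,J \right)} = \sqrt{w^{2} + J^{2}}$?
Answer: $-20759 + \frac{2 \sqrt{7393}}{3} \approx -20702.0$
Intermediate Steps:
$m{\left(w,J \right)} = \sqrt{J^{2} + w^{2}}$
$K = \frac{2 \sqrt{7393}}{3}$ ($K = \frac{\sqrt{\left(-144\right)^{2} + 94^{2}}}{3} = \frac{\sqrt{20736 + 8836}}{3} = \frac{\sqrt{29572}}{3} = \frac{2 \sqrt{7393}}{3} \approx 57.322$)
$K - 20759 = \frac{2 \sqrt{7393}}{3} - 20759 = -20759 + \frac{2 \sqrt{7393}}{3}$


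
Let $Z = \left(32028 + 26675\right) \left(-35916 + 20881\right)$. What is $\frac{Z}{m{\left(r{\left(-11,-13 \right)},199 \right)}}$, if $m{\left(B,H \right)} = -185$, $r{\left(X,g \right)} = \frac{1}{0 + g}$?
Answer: $\frac{176519921}{37} \approx 4.7708 \cdot 10^{6}$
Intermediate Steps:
$r{\left(X,g \right)} = \frac{1}{g}$
$Z = -882599605$ ($Z = 58703 \left(-15035\right) = -882599605$)
$\frac{Z}{m{\left(r{\left(-11,-13 \right)},199 \right)}} = - \frac{882599605}{-185} = \left(-882599605\right) \left(- \frac{1}{185}\right) = \frac{176519921}{37}$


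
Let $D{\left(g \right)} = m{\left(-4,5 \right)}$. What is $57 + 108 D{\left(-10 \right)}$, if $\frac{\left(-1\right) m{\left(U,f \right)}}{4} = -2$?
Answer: $921$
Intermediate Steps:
$m{\left(U,f \right)} = 8$ ($m{\left(U,f \right)} = \left(-4\right) \left(-2\right) = 8$)
$D{\left(g \right)} = 8$
$57 + 108 D{\left(-10 \right)} = 57 + 108 \cdot 8 = 57 + 864 = 921$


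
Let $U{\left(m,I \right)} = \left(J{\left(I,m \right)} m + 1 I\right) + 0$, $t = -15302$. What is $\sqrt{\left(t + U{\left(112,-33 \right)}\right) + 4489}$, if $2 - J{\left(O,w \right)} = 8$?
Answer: $i \sqrt{11518} \approx 107.32 i$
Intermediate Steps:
$J{\left(O,w \right)} = -6$ ($J{\left(O,w \right)} = 2 - 8 = -6$)
$U{\left(m,I \right)} = I - 6 m$ ($U{\left(m,I \right)} = \left(- 6 m + 1 I\right) + 0 = \left(- 6 m + I\right) + 0 = \left(I - 6 m\right) + 0 = I - 6 m$)
$\sqrt{\left(t + U{\left(112,-33 \right)}\right) + 4489} = \sqrt{\left(-15302 - 705\right) + 4489} = \sqrt{-16007 + 4489} = \sqrt{-11518} = i \sqrt{11518}$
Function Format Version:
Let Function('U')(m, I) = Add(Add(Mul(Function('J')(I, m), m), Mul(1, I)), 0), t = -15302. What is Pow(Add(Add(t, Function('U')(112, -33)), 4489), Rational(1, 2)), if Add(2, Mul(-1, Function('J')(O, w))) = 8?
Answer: Mul(I, Pow(11518, Rational(1, 2))) ≈ Mul(107.32, I)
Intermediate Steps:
Function('J')(O, w) = -6 (Function('J')(O, w) = Add(2, Mul(-1, 8)) = Add(2, -8) = -6)
Function('U')(m, I) = Add(I, Mul(-6, m)) (Function('U')(m, I) = Add(Add(Mul(-6, m), Mul(1, I)), 0) = Add(Add(Mul(-6, m), I), 0) = Add(Add(I, Mul(-6, m)), 0) = Add(I, Mul(-6, m)))
Pow(Add(Add(t, Function('U')(112, -33)), 4489), Rational(1, 2)) = Pow(Add(Add(-15302, Add(-33, Mul(-6, 112))), 4489), Rational(1, 2)) = Pow(Add(Add(-15302, Add(-33, -672)), 4489), Rational(1, 2)) = Pow(Add(Add(-15302, -705), 4489), Rational(1, 2)) = Pow(Add(-16007, 4489), Rational(1, 2)) = Pow(-11518, Rational(1, 2)) = Mul(I, Pow(11518, Rational(1, 2)))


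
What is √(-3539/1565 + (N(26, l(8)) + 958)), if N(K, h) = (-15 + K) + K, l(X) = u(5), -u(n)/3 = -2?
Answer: 2*√607860085/1565 ≈ 31.508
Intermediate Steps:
u(n) = 6 (u(n) = -3*(-2) = 6)
l(X) = 6
N(K, h) = -15 + 2*K
√(-3539/1565 + (N(26, l(8)) + 958)) = √(-3539/1565 + ((-15 + 2*26) + 958)) = √(-3539*1/1565 + ((-15 + 52) + 958)) = √(-3539/1565 + (37 + 958)) = √(-3539/1565 + 995) = √(1553636/1565) = 2*√607860085/1565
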